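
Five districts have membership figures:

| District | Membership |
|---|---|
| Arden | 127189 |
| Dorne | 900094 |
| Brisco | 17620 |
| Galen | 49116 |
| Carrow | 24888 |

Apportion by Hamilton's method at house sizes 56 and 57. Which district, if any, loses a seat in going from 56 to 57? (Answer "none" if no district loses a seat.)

none

At 56 seats: Arden 6, Dorne 45, Brisco 1, Galen 3, Carrow 1.
At 57 seats: Arden 6, Dorne 46, Brisco 1, Galen 3, Carrow 1.
No district's allocation decreased.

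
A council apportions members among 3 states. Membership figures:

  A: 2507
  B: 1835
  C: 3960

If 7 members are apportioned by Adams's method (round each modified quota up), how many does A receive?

Standard divisor 8302/7 ≈ 1186; standard quotas: A 2.114, B 1.547, C 3.339.
Rounding up gives 3, 2, 4 = 9 seats, so the divisor must be adjusted.
With modified divisor 1600: modified quotas A 1.567, B 1.147, C 2.475.
Rounding up: A 2, B 2, C 3 (total 7).
A receives 2.

2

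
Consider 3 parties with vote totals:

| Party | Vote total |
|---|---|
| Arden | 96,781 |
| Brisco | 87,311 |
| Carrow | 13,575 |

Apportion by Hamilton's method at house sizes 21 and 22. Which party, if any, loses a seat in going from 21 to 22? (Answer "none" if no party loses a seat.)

At 21 seats: Arden 10, Brisco 9, Carrow 2.
At 22 seats: Arden 11, Brisco 10, Carrow 1.
Carrow drops from 2 to 1.

Carrow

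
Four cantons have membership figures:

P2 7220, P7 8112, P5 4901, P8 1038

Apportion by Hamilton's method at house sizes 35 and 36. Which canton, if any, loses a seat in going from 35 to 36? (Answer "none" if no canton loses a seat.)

At 35 seats: P2 12, P7 13, P5 8, P8 2.
At 36 seats: P2 12, P7 14, P5 8, P8 2.
No canton's allocation decreased.

none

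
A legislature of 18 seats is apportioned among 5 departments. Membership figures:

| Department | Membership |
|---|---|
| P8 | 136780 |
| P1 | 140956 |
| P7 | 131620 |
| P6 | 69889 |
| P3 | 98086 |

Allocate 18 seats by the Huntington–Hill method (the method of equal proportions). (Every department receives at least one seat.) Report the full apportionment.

With divisor 31052: modified quotas P8 4.405, P1 4.539, P7 4.239, P6 2.251, P3 3.159.
Geometric-mean thresholds: P8 √(4·5)=4.472, P1 √(4·5)=4.472, P7 √(4·5)=4.472, P6 √(2·3)=2.449, P3 √(3·4)=3.464.
Each quota rounded against its threshold gives P8 4, P1 5, P7 4, P6 2, P3 3 (total 18).

P8=4, P1=5, P7=4, P6=2, P3=3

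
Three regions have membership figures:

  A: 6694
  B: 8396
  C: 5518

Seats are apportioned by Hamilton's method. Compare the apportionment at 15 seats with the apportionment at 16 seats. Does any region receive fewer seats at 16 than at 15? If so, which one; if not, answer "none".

none

At 15 seats: A 5, B 6, C 4.
At 16 seats: A 5, B 7, C 4.
No region's allocation decreased.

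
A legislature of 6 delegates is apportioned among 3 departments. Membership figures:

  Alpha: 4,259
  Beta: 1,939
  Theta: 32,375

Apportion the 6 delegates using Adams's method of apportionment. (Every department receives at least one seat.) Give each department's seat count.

Alpha 1, Beta 1, Theta 4

Standard divisor 38573/6 ≈ 6428.833; standard quotas: Alpha 0.662, Beta 0.302, Theta 5.036.
Rounding up gives 1, 1, 6 = 8 seats, so the divisor must be adjusted.
With modified divisor 9400: modified quotas Alpha 0.453, Beta 0.206, Theta 3.444.
Rounding up: Alpha 1, Beta 1, Theta 4 (total 6).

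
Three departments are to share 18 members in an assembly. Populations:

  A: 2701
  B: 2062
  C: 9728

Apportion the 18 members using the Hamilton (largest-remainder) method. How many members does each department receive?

A 3, B 3, C 12

Total 14491; standard divisor 14491/18 ≈ 805.056.
Standard quotas: A 3.3550, B 2.5613, C 12.0836.
Lower quotas: A 3, B 2, C 12 (sum 17, leaving 1 seat).
Remainders in descending order: B 0.5613, A 0.3550, C 0.0836.
The surplus seat goes to B.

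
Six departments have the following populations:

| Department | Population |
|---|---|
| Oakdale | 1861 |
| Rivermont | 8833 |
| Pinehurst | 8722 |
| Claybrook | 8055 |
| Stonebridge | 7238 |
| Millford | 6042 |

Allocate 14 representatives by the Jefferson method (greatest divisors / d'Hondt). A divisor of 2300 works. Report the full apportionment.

Oakdale 0; Rivermont 3; Pinehurst 3; Claybrook 3; Stonebridge 3; Millford 2

With modified divisor 2300: modified quotas Oakdale 0.809, Rivermont 3.840, Pinehurst 3.792, Claybrook 3.502, Stonebridge 3.147, Millford 2.627.
Rounding down: Oakdale 0, Rivermont 3, Pinehurst 3, Claybrook 3, Stonebridge 3, Millford 2 (total 14).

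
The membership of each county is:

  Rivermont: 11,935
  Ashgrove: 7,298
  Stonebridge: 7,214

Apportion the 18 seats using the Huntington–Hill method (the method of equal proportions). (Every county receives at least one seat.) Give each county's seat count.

Rivermont 8, Ashgrove 5, Stonebridge 5

With divisor 1501: modified quotas Rivermont 7.951, Ashgrove 4.862, Stonebridge 4.806.
Geometric-mean thresholds: Rivermont √(7·8)=7.483, Ashgrove √(4·5)=4.472, Stonebridge √(4·5)=4.472.
Each quota rounded against its threshold gives Rivermont 8, Ashgrove 5, Stonebridge 5 (total 18).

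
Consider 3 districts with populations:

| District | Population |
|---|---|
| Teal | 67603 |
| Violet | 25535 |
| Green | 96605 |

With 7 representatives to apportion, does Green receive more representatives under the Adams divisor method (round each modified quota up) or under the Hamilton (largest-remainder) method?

Hamilton

Adams: Teal 3, Violet 1, Green 3.
Hamilton: Teal 2, Violet 1, Green 4.
Green gets 3 under Adams and 4 under Hamilton.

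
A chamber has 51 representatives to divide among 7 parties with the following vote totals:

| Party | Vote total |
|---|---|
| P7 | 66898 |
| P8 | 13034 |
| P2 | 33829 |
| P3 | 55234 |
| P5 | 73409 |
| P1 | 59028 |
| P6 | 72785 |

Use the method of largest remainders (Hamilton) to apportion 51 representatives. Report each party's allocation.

P7 9, P8 2, P2 5, P3 7, P5 10, P1 8, P6 10

Total 374217; standard divisor 374217/51 ≈ 7337.588.
Standard quotas: P7 9.1172, P8 1.7763, P2 4.6104, P3 7.5275, P5 10.0045, P1 8.0446, P6 9.9195.
Lower quotas: P7 9, P8 1, P2 4, P3 7, P5 10, P1 8, P6 9 (sum 48, leaving 3 seats).
Remainders in descending order: P6 0.9195, P8 0.7763, P2 0.6104, P3 0.5275, P7 0.1172, P1 0.0446, P5 0.0045.
Largest remainders: P6, P8, P2 receive the extra seats.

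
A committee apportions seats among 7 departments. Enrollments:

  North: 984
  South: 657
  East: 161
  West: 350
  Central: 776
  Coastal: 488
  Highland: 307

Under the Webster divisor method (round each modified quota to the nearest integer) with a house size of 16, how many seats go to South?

Standard divisor 3723/16 ≈ 232.688; standard quotas: North 4.229, South 2.824, East 0.692, West 1.504, Central 3.335, Coastal 2.097, Highland 1.319.
Rounding to the nearest integer gives North 4, South 3, East 1, West 2, Central 3, Coastal 2, Highland 1 — total 16, matching the house size, so no adjustment is needed.
South receives 3.

3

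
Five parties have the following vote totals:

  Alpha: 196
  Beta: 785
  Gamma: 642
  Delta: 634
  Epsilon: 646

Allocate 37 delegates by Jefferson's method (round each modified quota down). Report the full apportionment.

Alpha=2, Beta=10, Gamma=8, Delta=8, Epsilon=9

Standard divisor 2903/37 ≈ 78.459; standard quotas: Alpha 2.498, Beta 10.005, Gamma 8.183, Delta 8.081, Epsilon 8.234.
Rounding down gives 2, 10, 8, 8, 8 = 36 seats, so the divisor must be adjusted.
With modified divisor 71.6: modified quotas Alpha 2.737, Beta 10.964, Gamma 8.966, Delta 8.855, Epsilon 9.022.
Rounding down: Alpha 2, Beta 10, Gamma 8, Delta 8, Epsilon 9 (total 37).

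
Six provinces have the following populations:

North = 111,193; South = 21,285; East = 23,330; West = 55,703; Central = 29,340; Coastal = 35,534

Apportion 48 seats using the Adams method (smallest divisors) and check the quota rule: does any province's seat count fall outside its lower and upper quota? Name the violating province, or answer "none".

Standard quotas: North 19.311, South 3.697, East 4.052, West 9.674, Central 5.096, Coastal 6.171.
Adams allocation: North 19, South 4, East 4, West 10, Central 5, Coastal 6.
Every allocation lies between the lower and upper quota.

none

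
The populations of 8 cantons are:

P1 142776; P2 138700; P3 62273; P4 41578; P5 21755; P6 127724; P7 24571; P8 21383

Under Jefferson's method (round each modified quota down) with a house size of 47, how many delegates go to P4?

3

Standard divisor 580760/47 ≈ 12356.596; standard quotas: P1 11.555, P2 11.225, P3 5.040, P4 3.365, P5 1.761, P6 10.337, P7 1.988, P8 1.730.
Rounding down gives 11, 11, 5, 3, 1, 10, 1, 1 = 43 seats, so the divisor must be adjusted.
With modified divisor 11300: modified quotas P1 12.635, P2 12.274, P3 5.511, P4 3.679, P5 1.925, P6 11.303, P7 2.174, P8 1.892.
Rounding down: P1 12, P2 12, P3 5, P4 3, P5 1, P6 11, P7 2, P8 1 (total 47).
P4 receives 3.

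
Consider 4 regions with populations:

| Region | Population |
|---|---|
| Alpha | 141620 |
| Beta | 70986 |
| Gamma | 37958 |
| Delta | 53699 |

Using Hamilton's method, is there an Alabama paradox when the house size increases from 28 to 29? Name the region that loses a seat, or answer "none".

none

At 28 seats: Alpha 13, Beta 7, Gamma 3, Delta 5.
At 29 seats: Alpha 13, Beta 7, Gamma 4, Delta 5.
No region's allocation decreased.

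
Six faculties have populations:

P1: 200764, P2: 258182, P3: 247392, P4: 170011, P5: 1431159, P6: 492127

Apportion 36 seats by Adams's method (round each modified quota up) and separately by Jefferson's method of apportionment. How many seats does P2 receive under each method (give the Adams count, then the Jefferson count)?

Adams: P1 3, P2 4, P3 3, P4 3, P5 17, P6 6.
Jefferson: P1 2, P2 3, P3 3, P4 2, P5 20, P6 6.
P2 gets 4 under Adams and 3 under Jefferson.

4 and 3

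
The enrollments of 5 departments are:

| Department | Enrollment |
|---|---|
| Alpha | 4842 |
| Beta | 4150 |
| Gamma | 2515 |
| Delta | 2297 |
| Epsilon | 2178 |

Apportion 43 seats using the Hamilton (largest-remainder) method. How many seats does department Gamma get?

7

The standard divisor is 15982/43 ≈ 371.674.
Standard quotas: Alpha 13.028, Beta 11.166, Gamma 6.767, Delta 6.180, Epsilon 5.860.
Lower quotas: Alpha 13, Beta 11, Gamma 6, Delta 6, Epsilon 5 (sum 41, leaving 2 seats).
Remainders in descending order: Epsilon 0.860, Gamma 0.767, Delta 0.180, Beta 0.166, Alpha 0.028.
The surplus seats go to Epsilon, Gamma.
Gamma receives 7.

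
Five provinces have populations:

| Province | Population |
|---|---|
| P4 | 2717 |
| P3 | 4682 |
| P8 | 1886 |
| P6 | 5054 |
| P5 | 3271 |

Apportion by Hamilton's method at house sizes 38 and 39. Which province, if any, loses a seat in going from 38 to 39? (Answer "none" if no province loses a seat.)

At 38 seats: P4 6, P3 10, P8 4, P6 11, P5 7.
At 39 seats: P4 6, P3 11, P8 4, P6 11, P5 7.
No province's allocation decreased.

none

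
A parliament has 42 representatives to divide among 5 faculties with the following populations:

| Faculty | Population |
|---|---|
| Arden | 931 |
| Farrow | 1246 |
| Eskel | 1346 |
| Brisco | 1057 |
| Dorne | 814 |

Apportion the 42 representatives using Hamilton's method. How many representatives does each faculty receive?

Arden 7, Farrow 10, Eskel 11, Brisco 8, Dorne 6

Total 5394; standard divisor 5394/42 ≈ 128.429.
Standard quotas: Arden 7.249, Farrow 9.702, Eskel 10.481, Brisco 8.230, Dorne 6.338.
Lower quotas: Arden 7, Farrow 9, Eskel 10, Brisco 8, Dorne 6 (sum 40, leaving 2 seats).
Remainders in descending order: Farrow 0.702, Eskel 0.481, Dorne 0.338, Arden 0.249, Brisco 0.230.
Largest remainders: Farrow, Eskel receive the extra seats.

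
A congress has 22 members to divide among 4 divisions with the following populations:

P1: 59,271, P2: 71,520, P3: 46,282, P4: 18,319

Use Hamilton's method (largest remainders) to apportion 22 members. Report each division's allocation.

P1 7; P2 8; P3 5; P4 2

Standard divisor: 195392 ÷ 22 ≈ 8881.455.
Standard quotas: P1 6.6736, P2 8.0527, P3 5.2111, P4 2.0626.
Lower quotas: P1 6, P2 8, P3 5, P4 2 (sum 21, leaving 1 seat).
Remainders in descending order: P1 0.6736, P3 0.2111, P4 0.0626, P2 0.0527.
The surplus seat goes to P1.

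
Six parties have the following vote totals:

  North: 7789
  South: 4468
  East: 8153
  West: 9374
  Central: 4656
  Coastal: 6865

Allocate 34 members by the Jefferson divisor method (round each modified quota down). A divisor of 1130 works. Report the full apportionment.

With modified divisor 1130: modified quotas North 6.893, South 3.954, East 7.215, West 8.296, Central 4.120, Coastal 6.075.
Rounding down: North 6, South 3, East 7, West 8, Central 4, Coastal 6 (total 34).

North=6, South=3, East=7, West=8, Central=4, Coastal=6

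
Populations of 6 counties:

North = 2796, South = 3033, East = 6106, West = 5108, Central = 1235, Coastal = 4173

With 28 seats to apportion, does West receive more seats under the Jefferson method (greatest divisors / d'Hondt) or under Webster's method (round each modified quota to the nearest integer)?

Jefferson: North 3, South 4, East 8, West 7, Central 1, Coastal 5.
Webster: North 3, South 4, East 8, West 6, Central 2, Coastal 5.
West gets 7 under Jefferson and 6 under Webster.

Jefferson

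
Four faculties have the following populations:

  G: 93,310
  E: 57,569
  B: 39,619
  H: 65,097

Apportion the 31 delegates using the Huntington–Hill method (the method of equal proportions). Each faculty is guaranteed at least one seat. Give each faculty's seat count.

G=11, E=7, B=5, H=8

With divisor 8410: modified quotas G 11.095, E 6.845, B 4.711, H 7.740.
Geometric-mean thresholds: G √(11·12)=11.489, E √(6·7)=6.481, B √(4·5)=4.472, H √(7·8)=7.483.
Each quota rounded against its threshold gives G 11, E 7, B 5, H 8 (total 31).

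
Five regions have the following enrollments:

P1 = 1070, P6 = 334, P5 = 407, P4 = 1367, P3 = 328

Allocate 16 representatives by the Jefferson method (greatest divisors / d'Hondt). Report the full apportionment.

Standard divisor 3506/16 ≈ 219.125; standard quotas: P1 4.883, P6 1.524, P5 1.857, P4 6.238, P3 1.497.
Rounding down gives 4, 1, 1, 6, 1 = 13 seats, so the divisor must be adjusted.
With modified divisor 190: modified quotas P1 5.632, P6 1.758, P5 2.142, P4 7.195, P3 1.726.
Rounding down: P1 5, P6 1, P5 2, P4 7, P3 1 (total 16).

P1 5; P6 1; P5 2; P4 7; P3 1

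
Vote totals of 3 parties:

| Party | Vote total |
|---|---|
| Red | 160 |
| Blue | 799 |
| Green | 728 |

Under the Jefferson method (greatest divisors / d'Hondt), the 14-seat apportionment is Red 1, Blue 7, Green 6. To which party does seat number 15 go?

Priority for the next seat is population ÷ (current seats + 1).
Priorities: Red 80.000, Blue 99.875, Green 104.000.
Highest priority: Green.

Green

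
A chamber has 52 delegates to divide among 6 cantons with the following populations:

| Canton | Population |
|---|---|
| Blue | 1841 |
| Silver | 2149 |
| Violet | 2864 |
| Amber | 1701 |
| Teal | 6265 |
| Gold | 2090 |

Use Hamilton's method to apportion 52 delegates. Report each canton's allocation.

Blue: 6; Silver: 7; Violet: 9; Amber: 5; Teal: 19; Gold: 6

The standard divisor is 16910/52 ≈ 325.192.
Standard quotas: Blue 5.6613, Silver 6.6084, Violet 8.8071, Amber 5.2308, Teal 19.2655, Gold 6.4270.
Lower quotas: Blue 5, Silver 6, Violet 8, Amber 5, Teal 19, Gold 6 (sum 49, leaving 3 seats).
Remainders in descending order: Violet 0.8071, Blue 0.6613, Silver 0.6084, Gold 0.4270, Teal 0.2655, Amber 0.2308.
Largest remainders: Violet, Blue, Silver receive the extra seats.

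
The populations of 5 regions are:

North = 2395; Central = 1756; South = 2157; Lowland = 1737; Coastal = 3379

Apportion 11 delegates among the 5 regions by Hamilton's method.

North 2, Central 2, South 2, Lowland 2, Coastal 3

The standard divisor is 11424/11 ≈ 1038.545.
Standard quotas: North 2.306, Central 1.691, South 2.077, Lowland 1.673, Coastal 3.254.
Lower quotas: North 2, Central 1, South 2, Lowland 1, Coastal 3 (sum 9, leaving 2 seats).
Remainders in descending order: Central 0.691, Lowland 0.673, North 0.306, Coastal 0.254, South 0.077.
Largest remainders: Central, Lowland receive the extra seats.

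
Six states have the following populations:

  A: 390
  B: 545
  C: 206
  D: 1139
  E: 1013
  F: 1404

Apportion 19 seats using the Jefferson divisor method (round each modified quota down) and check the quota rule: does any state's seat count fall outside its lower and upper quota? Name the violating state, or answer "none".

Standard quotas: A 1.578, B 2.205, C 0.833, D 4.607, E 4.098, F 5.679.
Jefferson allocation: A 1, B 2, C 1, D 5, E 4, F 6.
Every allocation lies between the lower and upper quota.

none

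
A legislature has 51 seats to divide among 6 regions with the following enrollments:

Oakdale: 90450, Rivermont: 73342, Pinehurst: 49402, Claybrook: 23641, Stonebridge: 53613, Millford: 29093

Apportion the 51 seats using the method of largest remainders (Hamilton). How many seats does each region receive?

Oakdale 14, Rivermont 12, Pinehurst 8, Claybrook 4, Stonebridge 8, Millford 5

Standard divisor: 319541 ÷ 51 ≈ 6265.51.
Standard quotas: Oakdale 14.4362, Rivermont 11.7057, Pinehurst 7.8848, Claybrook 3.7732, Stonebridge 8.5568, Millford 4.6434.
Lower quotas: Oakdale 14, Rivermont 11, Pinehurst 7, Claybrook 3, Stonebridge 8, Millford 4 (sum 47, leaving 4 seats).
Remainders in descending order: Pinehurst 0.8848, Claybrook 0.7732, Rivermont 0.7057, Millford 0.6434, Stonebridge 0.5568, Oakdale 0.4362.
The surplus seats go to Pinehurst, Claybrook, Rivermont, Millford.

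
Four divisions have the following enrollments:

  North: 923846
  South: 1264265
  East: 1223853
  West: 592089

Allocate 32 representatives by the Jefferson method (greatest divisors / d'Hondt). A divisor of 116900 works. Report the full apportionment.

North 7, South 10, East 10, West 5

With modified divisor 116900: modified quotas North 7.903, South 10.815, East 10.469, West 5.065.
Rounding down: North 7, South 10, East 10, West 5 (total 32).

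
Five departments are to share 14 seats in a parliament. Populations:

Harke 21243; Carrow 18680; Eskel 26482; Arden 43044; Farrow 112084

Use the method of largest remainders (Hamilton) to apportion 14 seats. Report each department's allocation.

Harke 1, Carrow 1, Eskel 2, Arden 3, Farrow 7

Standard divisor: 221533 ÷ 14 ≈ 15823.786.
Standard quotas: Harke 1.3425, Carrow 1.1805, Eskel 1.6736, Arden 2.7202, Farrow 7.0833.
Lower quotas: Harke 1, Carrow 1, Eskel 1, Arden 2, Farrow 7 (sum 12, leaving 2 seats).
Remainders in descending order: Arden 0.7202, Eskel 0.6736, Harke 0.3425, Carrow 0.1805, Farrow 0.0833.
The surplus seats go to Arden, Eskel.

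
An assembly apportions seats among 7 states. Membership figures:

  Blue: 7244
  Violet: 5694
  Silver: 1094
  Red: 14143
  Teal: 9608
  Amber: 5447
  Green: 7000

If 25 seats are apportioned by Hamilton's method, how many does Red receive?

7

Standard divisor: 50230 ÷ 25 ≈ 2009.2.
Standard quotas: Blue 3.6054, Violet 2.8340, Silver 0.5445, Red 7.0391, Teal 4.7820, Amber 2.7110, Green 3.4840.
Lower quotas: Blue 3, Violet 2, Silver 0, Red 7, Teal 4, Amber 2, Green 3 (sum 21, leaving 4 seats).
Remainders in descending order: Violet 0.8340, Teal 0.7820, Amber 0.7110, Blue 0.6054, Silver 0.5445, Green 0.4840, Red 0.0391.
The surplus seats go to Violet, Teal, Amber, Blue.
Red receives 7.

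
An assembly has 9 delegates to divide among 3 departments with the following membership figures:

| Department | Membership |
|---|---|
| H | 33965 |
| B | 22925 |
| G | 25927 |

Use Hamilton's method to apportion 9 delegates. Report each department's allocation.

The standard divisor is 82817/9 ≈ 9201.889.
Standard quotas: H 3.6911, B 2.4913, G 2.8176.
Lower quotas: H 3, B 2, G 2 (sum 7, leaving 2 seats).
Remainders in descending order: G 0.8176, H 0.6911, B 0.4913.
Largest remainders: G, H receive the extra seats.

H: 4, B: 2, G: 3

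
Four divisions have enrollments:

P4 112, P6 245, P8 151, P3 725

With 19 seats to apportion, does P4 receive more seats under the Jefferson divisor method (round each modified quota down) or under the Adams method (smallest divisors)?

Jefferson: P4 1, P6 4, P8 2, P3 12.
Adams: P4 2, P6 4, P8 3, P3 10.
P4 gets 1 under Jefferson and 2 under Adams.

Adams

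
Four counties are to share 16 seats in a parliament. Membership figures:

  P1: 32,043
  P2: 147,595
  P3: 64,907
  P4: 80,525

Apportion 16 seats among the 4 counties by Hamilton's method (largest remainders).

P1=2, P2=7, P3=3, P4=4

Standard divisor: 325070 ÷ 16 ≈ 20316.875.
Standard quotas: P1 1.5772, P2 7.2647, P3 3.1947, P4 3.9635.
Lower quotas: P1 1, P2 7, P3 3, P4 3 (sum 14, leaving 2 seats).
Remainders in descending order: P4 0.9635, P1 0.5772, P2 0.2647, P3 0.1947.
The surplus seats go to P4, P1.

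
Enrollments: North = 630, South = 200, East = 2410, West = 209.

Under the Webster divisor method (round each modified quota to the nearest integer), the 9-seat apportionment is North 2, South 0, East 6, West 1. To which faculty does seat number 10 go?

Priority for the next seat is population ÷ (current seats + 0.5).
Priorities: North 252.000, South 400.000, East 370.769, West 139.333.
Highest priority: South.

South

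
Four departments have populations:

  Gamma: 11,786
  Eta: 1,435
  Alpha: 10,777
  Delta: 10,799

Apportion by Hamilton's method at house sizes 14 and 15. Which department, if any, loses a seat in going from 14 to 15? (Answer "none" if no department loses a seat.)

At 14 seats: Gamma 5, Eta 1, Alpha 4, Delta 4.
At 15 seats: Gamma 5, Eta 0, Alpha 5, Delta 5.
Eta drops from 1 to 0.

Eta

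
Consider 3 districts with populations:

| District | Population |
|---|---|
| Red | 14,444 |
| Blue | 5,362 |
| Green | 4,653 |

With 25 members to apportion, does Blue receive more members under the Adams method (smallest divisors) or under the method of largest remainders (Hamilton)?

Adams: Red 14, Blue 6, Green 5.
Hamilton: Red 15, Blue 5, Green 5.
Blue gets 6 under Adams and 5 under Hamilton.

Adams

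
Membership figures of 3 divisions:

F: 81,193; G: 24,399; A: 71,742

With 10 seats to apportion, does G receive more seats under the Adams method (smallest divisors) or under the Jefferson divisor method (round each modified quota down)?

Adams

Adams: F 4, G 2, A 4.
Jefferson: F 5, G 1, A 4.
G gets 2 under Adams and 1 under Jefferson.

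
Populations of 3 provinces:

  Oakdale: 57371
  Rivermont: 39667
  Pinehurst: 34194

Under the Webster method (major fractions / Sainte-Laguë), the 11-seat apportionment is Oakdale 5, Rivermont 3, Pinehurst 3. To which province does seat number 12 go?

Rivermont

Priority for the next seat is population ÷ (current seats + 0.5).
Priorities: Oakdale 10431.091, Rivermont 11333.429, Pinehurst 9769.714.
Highest priority: Rivermont.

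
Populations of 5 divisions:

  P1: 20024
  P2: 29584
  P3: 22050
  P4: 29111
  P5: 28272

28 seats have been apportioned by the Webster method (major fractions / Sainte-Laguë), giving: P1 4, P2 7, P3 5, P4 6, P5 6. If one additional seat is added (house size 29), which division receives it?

P4

Priority for the next seat is population ÷ (current seats + 0.5).
Priorities: P1 4449.778, P2 3944.533, P3 4009.091, P4 4478.615, P5 4349.538.
Highest priority: P4.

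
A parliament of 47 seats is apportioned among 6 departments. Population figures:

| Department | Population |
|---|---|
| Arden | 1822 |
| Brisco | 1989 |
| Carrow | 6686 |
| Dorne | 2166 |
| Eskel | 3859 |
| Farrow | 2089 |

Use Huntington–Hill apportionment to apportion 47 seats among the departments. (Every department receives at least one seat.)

With divisor 400: modified quotas Arden 4.555, Brisco 4.973, Carrow 16.715, Dorne 5.415, Eskel 9.648, Farrow 5.223.
Geometric-mean thresholds: Arden √(4·5)=4.472, Brisco √(4·5)=4.472, Carrow √(16·17)=16.492, Dorne √(5·6)=5.477, Eskel √(9·10)=9.487, Farrow √(5·6)=5.477.
Each quota rounded against its threshold gives Arden 5, Brisco 5, Carrow 17, Dorne 5, Eskel 10, Farrow 5 (total 47).

Arden 5; Brisco 5; Carrow 17; Dorne 5; Eskel 10; Farrow 5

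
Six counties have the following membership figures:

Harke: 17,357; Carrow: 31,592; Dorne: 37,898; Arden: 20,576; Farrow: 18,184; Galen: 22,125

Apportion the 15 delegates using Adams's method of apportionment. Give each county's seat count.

Standard divisor 147732/15 ≈ 9848.8; standard quotas: Harke 1.762, Carrow 3.208, Dorne 3.848, Arden 2.089, Farrow 1.846, Galen 2.246.
Rounding up gives 2, 4, 4, 3, 2, 3 = 18 seats, so the divisor must be adjusted.
With modified divisor 11800: modified quotas Harke 1.471, Carrow 2.677, Dorne 3.212, Arden 1.744, Farrow 1.541, Galen 1.875.
Rounding up: Harke 2, Carrow 3, Dorne 4, Arden 2, Farrow 2, Galen 2 (total 15).

Harke: 2, Carrow: 3, Dorne: 4, Arden: 2, Farrow: 2, Galen: 2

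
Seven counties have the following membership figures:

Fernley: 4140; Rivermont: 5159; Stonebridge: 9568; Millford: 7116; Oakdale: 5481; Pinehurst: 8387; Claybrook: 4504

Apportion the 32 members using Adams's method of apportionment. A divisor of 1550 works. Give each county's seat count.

With modified divisor 1550: modified quotas Fernley 2.671, Rivermont 3.328, Stonebridge 6.173, Millford 4.591, Oakdale 3.536, Pinehurst 5.411, Claybrook 2.906.
Rounding up: Fernley 3, Rivermont 4, Stonebridge 7, Millford 5, Oakdale 4, Pinehurst 6, Claybrook 3 (total 32).

Fernley 3, Rivermont 4, Stonebridge 7, Millford 5, Oakdale 4, Pinehurst 6, Claybrook 3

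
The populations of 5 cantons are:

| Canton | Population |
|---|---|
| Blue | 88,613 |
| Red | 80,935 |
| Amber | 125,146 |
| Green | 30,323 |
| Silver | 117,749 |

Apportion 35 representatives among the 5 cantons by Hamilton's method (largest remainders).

Blue 7, Red 7, Amber 10, Green 2, Silver 9

Standard divisor: 442766 ÷ 35 ≈ 12650.457.
Standard quotas: Blue 7.0047, Red 6.3978, Amber 9.8926, Green 2.3970, Silver 9.3079.
Lower quotas: Blue 7, Red 6, Amber 9, Green 2, Silver 9 (sum 33, leaving 2 seats).
Remainders in descending order: Amber 0.8926, Red 0.3978, Green 0.3970, Silver 0.3079, Blue 0.0047.
The surplus seats go to Amber, Red.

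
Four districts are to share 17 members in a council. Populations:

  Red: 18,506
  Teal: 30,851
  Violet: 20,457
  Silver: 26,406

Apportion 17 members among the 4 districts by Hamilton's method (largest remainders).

Red=3; Teal=5; Violet=4; Silver=5

Total 96220; standard divisor 96220/17 = 5660.
Standard quotas: Red 3.2696, Teal 5.4507, Violet 3.6143, Silver 4.6654.
Lower quotas: Red 3, Teal 5, Violet 3, Silver 4 (sum 15, leaving 2 seats).
Remainders in descending order: Silver 0.6654, Violet 0.6143, Teal 0.4507, Red 0.2696.
The surplus seats go to Silver, Violet.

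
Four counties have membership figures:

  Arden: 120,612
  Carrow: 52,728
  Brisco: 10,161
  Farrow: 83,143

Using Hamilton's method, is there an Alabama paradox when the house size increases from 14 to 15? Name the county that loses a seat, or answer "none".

Brisco

At 14 seats: Arden 6, Carrow 3, Brisco 1, Farrow 4.
At 15 seats: Arden 7, Carrow 3, Brisco 0, Farrow 5.
Brisco drops from 1 to 0.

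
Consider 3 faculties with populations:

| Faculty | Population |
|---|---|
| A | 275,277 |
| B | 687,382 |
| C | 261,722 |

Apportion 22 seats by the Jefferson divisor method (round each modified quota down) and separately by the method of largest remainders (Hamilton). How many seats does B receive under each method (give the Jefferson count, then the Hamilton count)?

Jefferson: A 5, B 13, C 4.
Hamilton: A 5, B 12, C 5.
B gets 13 under Jefferson and 12 under Hamilton.

13 and 12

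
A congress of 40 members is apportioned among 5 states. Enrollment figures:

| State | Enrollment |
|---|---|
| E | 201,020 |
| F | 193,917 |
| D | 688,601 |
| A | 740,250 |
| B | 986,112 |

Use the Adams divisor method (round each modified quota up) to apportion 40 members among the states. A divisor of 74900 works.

With modified divisor 74900: modified quotas E 2.684, F 2.589, D 9.194, A 9.883, B 13.166.
Rounding up: E 3, F 3, D 10, A 10, B 14 (total 40).

E 3; F 3; D 10; A 10; B 14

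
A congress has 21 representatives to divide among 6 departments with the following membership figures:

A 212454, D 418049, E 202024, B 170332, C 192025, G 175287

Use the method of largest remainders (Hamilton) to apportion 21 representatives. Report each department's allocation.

Standard divisor: 1370171 ÷ 21 ≈ 65246.238.
Standard quotas: A 3.2562, D 6.4073, E 3.0963, B 2.6106, C 2.9431, G 2.6865.
Lower quotas: A 3, D 6, E 3, B 2, C 2, G 2 (sum 18, leaving 3 seats).
Remainders in descending order: C 0.9431, G 0.6865, B 0.6106, D 0.4073, A 0.2562, E 0.0963.
Largest remainders: C, G, B receive the extra seats.

A 3, D 6, E 3, B 3, C 3, G 3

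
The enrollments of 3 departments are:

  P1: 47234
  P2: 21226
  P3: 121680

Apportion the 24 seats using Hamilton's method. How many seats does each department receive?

The standard divisor is 190140/24 ≈ 7922.5.
Standard quotas: P1 5.9620, P2 2.6792, P3 15.3588.
Lower quotas: P1 5, P2 2, P3 15 (sum 22, leaving 2 seats).
Remainders in descending order: P1 0.9620, P2 0.6792, P3 0.3588.
The surplus seats go to P1, P2.

P1 6, P2 3, P3 15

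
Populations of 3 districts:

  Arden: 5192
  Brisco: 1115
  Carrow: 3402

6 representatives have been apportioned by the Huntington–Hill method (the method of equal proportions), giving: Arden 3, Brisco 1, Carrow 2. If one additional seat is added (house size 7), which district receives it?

Priority for the next seat is population ÷ (√(s·(s+1))).
Priorities: Arden 1498.801, Brisco 788.424, Carrow 1388.861.
Highest priority: Arden.

Arden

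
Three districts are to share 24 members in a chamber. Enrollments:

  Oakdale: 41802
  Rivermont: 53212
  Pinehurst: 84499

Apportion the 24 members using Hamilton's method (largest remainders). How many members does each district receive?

Oakdale 6; Rivermont 7; Pinehurst 11

Standard divisor: 179513 ÷ 24 ≈ 7479.708.
Standard quotas: Oakdale 5.5887, Rivermont 7.1142, Pinehurst 11.2971.
Lower quotas: Oakdale 5, Rivermont 7, Pinehurst 11 (sum 23, leaving 1 seat).
Remainders in descending order: Oakdale 0.5887, Pinehurst 0.2971, Rivermont 0.1142.
Largest remainder: Oakdale receives the extra seat.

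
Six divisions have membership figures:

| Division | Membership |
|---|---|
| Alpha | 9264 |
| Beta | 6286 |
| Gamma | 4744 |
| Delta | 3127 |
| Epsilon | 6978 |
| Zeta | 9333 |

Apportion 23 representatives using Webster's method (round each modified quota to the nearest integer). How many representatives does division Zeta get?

5

Standard divisor 39732/23 ≈ 1727.478; standard quotas: Alpha 5.363, Beta 3.639, Gamma 2.746, Delta 1.810, Epsilon 4.039, Zeta 5.403.
Rounding to the nearest integer gives Alpha 5, Beta 4, Gamma 3, Delta 2, Epsilon 4, Zeta 5 — total 23, matching the house size, so no adjustment is needed.
Zeta receives 5.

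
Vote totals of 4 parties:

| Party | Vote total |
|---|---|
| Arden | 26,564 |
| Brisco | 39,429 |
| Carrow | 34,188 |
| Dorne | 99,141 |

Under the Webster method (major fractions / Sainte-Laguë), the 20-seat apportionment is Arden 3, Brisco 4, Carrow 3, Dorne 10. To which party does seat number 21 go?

Priority for the next seat is population ÷ (current seats + 0.5).
Priorities: Arden 7589.714, Brisco 8762.000, Carrow 9768.000, Dorne 9442.000.
Highest priority: Carrow.

Carrow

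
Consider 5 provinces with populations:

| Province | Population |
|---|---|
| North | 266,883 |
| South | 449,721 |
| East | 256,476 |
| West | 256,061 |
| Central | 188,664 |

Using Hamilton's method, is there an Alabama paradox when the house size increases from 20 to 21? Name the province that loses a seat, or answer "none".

none

At 20 seats: North 4, South 6, East 4, West 3, Central 3.
At 21 seats: North 4, South 6, East 4, West 4, Central 3.
No province's allocation decreased.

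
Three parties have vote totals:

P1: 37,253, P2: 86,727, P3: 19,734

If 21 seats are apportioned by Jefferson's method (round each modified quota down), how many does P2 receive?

Standard divisor 143714/21 ≈ 6843.524; standard quotas: P1 5.444, P2 12.673, P3 2.884.
Rounding down gives 5, 12, 2 = 19 seats, so the divisor must be adjusted.
With modified divisor 6400: modified quotas P1 5.821, P2 13.551, P3 3.083.
Rounding down: P1 5, P2 13, P3 3 (total 21).
P2 receives 13.

13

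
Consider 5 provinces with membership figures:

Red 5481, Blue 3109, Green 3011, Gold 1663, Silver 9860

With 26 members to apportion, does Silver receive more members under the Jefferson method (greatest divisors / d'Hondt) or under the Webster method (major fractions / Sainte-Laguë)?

Jefferson

Jefferson: Red 6, Blue 3, Green 3, Gold 2, Silver 12.
Webster: Red 6, Blue 4, Green 3, Gold 2, Silver 11.
Silver gets 12 under Jefferson and 11 under Webster.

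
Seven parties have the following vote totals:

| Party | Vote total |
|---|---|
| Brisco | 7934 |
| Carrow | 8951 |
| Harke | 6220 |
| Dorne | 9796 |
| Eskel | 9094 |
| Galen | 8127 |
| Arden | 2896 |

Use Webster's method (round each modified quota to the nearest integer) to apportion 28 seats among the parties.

Standard divisor 53018/28 ≈ 1893.5; standard quotas: Brisco 4.190, Carrow 4.727, Harke 3.285, Dorne 5.173, Eskel 4.803, Galen 4.292, Arden 1.529.
Rounding to the nearest integer gives Brisco 4, Carrow 5, Harke 3, Dorne 5, Eskel 5, Galen 4, Arden 2 — total 28, matching the house size, so no adjustment is needed.

Brisco 4; Carrow 5; Harke 3; Dorne 5; Eskel 5; Galen 4; Arden 2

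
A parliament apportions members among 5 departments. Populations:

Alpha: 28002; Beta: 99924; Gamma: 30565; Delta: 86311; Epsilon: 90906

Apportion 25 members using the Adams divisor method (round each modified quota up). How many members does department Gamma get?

3

Standard divisor 335708/25 ≈ 13428.32; standard quotas: Alpha 2.085, Beta 7.441, Gamma 2.276, Delta 6.428, Epsilon 6.770.
Rounding up gives 3, 8, 3, 7, 7 = 28 seats, so the divisor must be adjusted.
With modified divisor 14800: modified quotas Alpha 1.892, Beta 6.752, Gamma 2.065, Delta 5.832, Epsilon 6.142.
Rounding up: Alpha 2, Beta 7, Gamma 3, Delta 6, Epsilon 7 (total 25).
Gamma receives 3.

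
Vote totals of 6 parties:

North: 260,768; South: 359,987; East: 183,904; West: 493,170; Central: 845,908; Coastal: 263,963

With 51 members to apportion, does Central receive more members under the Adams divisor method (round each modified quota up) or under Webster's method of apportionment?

Webster

Adams: North 6, South 8, East 4, West 10, Central 17, Coastal 6.
Webster: North 5, South 8, East 4, West 10, Central 18, Coastal 6.
Central gets 17 under Adams and 18 under Webster.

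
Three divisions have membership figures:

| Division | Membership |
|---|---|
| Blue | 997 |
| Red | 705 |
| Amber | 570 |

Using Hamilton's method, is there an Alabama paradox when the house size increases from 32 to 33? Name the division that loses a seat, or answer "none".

At 32 seats: Blue 14, Red 10, Amber 8.
At 33 seats: Blue 15, Red 10, Amber 8.
No division's allocation decreased.

none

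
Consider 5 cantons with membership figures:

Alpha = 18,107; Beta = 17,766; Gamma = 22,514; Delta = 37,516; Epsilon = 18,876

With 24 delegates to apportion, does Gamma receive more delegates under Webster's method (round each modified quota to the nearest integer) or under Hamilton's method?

Webster: Alpha 4, Beta 4, Gamma 5, Delta 7, Epsilon 4.
Hamilton: Alpha 4, Beta 4, Gamma 4, Delta 8, Epsilon 4.
Gamma gets 5 under Webster and 4 under Hamilton.

Webster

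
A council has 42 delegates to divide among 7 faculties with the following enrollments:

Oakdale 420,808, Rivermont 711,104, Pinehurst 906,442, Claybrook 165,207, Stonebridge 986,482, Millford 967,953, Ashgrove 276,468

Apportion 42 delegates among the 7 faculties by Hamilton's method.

Standard divisor: 4434464 ÷ 42 ≈ 105582.476.
Standard quotas: Oakdale 3.9856, Rivermont 6.7351, Pinehurst 8.5852, Claybrook 1.5647, Stonebridge 9.3432, Millford 9.1677, Ashgrove 2.6185.
Lower quotas: Oakdale 3, Rivermont 6, Pinehurst 8, Claybrook 1, Stonebridge 9, Millford 9, Ashgrove 2 (sum 38, leaving 4 seats).
Remainders in descending order: Oakdale 0.9856, Rivermont 0.7351, Ashgrove 0.6185, Pinehurst 0.5852, Claybrook 0.5647, Stonebridge 0.3432, Millford 0.1677.
The surplus seats go to Oakdale, Rivermont, Ashgrove, Pinehurst.

Oakdale=4, Rivermont=7, Pinehurst=9, Claybrook=1, Stonebridge=9, Millford=9, Ashgrove=3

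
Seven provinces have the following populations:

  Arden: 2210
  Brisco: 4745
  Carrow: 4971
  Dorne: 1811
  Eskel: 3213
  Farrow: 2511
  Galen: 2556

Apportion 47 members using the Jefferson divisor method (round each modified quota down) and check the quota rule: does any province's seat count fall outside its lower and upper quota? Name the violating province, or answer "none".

none

Standard quotas: Arden 4.718, Brisco 10.129, Carrow 10.612, Dorne 3.866, Eskel 6.859, Farrow 5.360, Galen 5.456.
Jefferson allocation: Arden 5, Brisco 10, Carrow 11, Dorne 4, Eskel 7, Farrow 5, Galen 5.
Every allocation lies between the lower and upper quota.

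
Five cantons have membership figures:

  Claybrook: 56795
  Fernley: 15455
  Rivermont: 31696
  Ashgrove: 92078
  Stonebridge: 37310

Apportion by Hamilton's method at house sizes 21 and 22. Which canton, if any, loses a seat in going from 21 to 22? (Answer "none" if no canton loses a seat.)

Fernley

At 21 seats: Claybrook 5, Fernley 2, Rivermont 3, Ashgrove 8, Stonebridge 3.
At 22 seats: Claybrook 5, Fernley 1, Rivermont 3, Ashgrove 9, Stonebridge 4.
Fernley drops from 2 to 1.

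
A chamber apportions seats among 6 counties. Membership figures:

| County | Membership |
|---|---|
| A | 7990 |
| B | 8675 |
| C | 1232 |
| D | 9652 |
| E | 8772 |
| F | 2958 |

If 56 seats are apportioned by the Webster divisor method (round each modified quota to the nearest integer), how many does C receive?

Standard divisor 39279/56 ≈ 701.411; standard quotas: A 11.391, B 12.368, C 1.756, D 13.761, E 12.506, F 4.217.
Rounding to the nearest integer gives A 11, B 12, C 2, D 14, E 13, F 4 — total 56, matching the house size, so no adjustment is needed.
C receives 2.

2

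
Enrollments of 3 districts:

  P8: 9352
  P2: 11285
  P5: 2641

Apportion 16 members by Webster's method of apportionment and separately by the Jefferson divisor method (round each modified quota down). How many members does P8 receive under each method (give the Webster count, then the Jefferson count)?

Webster: P8 6, P2 8, P5 2.
Jefferson: P8 7, P2 8, P5 1.
P8 gets 6 under Webster and 7 under Jefferson.

6 and 7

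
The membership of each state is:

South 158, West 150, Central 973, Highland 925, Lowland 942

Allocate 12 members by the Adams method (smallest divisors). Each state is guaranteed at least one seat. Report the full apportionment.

Standard divisor 3148/12 ≈ 262.333; standard quotas: South 0.602, West 0.572, Central 3.709, Highland 3.526, Lowland 3.591.
Rounding up gives 1, 1, 4, 4, 4 = 14 seats, so the divisor must be adjusted.
With modified divisor 320: modified quotas South 0.494, West 0.469, Central 3.041, Highland 2.891, Lowland 2.944.
Rounding up: South 1, West 1, Central 4, Highland 3, Lowland 3 (total 12).

South: 1; West: 1; Central: 4; Highland: 3; Lowland: 3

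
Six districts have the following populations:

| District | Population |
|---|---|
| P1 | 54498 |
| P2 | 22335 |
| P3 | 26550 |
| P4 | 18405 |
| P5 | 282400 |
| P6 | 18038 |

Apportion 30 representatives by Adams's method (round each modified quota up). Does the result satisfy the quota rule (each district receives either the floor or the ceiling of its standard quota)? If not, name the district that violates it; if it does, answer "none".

Standard quotas: P1 3.872, P2 1.587, P3 1.886, P4 1.308, P5 20.065, P6 1.282.
Adams allocation: P1 4, P2 2, P3 2, P4 2, P5 18, P6 2.
P5 has quota 20.065 (lower 20, upper 21) but receives 18 — outside the quota interval.

P5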